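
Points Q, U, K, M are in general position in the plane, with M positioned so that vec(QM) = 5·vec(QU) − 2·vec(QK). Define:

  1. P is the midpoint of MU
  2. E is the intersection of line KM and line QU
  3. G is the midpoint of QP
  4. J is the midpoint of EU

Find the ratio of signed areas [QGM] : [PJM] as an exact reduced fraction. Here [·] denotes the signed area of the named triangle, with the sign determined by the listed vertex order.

Work in coordinates with Q = (0, 0), U = (1, 0), K = (0, 1), M = (5, -2).
1. P is the midpoint of MU ⇒ P = (3, -1)
2. E is the intersection of line KM and line QU ⇒ E = (5/3, 0)
3. G is the midpoint of QP ⇒ G = (3/2, -1/2)
4. J is the midpoint of EU ⇒ J = (4/3, 0)
2·[QGM] = -1/2, 2·[PJM] = -1/3
[QGM]:[PJM] = -1/2:-1/3 = 3/2

[QGM]:[PJM] = 3/2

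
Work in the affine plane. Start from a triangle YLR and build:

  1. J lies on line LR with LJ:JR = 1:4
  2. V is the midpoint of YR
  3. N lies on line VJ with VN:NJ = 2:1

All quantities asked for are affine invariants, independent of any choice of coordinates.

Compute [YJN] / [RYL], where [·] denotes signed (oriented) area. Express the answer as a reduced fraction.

Work in coordinates with Y = (0, 0), L = (1, 0), R = (0, 1).
1. J lies on line LR with LJ:JR = 1:4 ⇒ J = (4/5, 1/5)
2. V is the midpoint of YR ⇒ V = (0, 1/2)
3. N lies on line VJ with VN:NJ = 2:1 ⇒ N = (8/15, 3/10)
2·[YJN] = 2/15, 2·[RYL] = 1
[YJN]:[RYL] = 2/15:1 = 2/15

[YJN]:[RYL] = 2/15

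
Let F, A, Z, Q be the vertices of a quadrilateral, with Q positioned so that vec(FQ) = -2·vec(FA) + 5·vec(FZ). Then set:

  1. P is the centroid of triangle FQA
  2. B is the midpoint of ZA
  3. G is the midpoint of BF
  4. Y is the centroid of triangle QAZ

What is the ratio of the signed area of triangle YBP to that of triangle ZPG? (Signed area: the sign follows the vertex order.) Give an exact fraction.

[YBP]:[ZPG] = -10/3

Set F = (0, 0), A = (1, 0), Z = (0, 1), Q = (-2, 5); any affine frame gives the same invariant.
1. P is the centroid of triangle FQA ⇒ P = (-1/3, 5/3)
2. B is the midpoint of ZA ⇒ B = (1/2, 1/2)
3. G is the midpoint of BF ⇒ G = (1/4, 1/4)
4. Y is the centroid of triangle QAZ ⇒ Y = (-1/3, 2)
2·[YBP] = -5/18, 2·[ZPG] = 1/12
[YBP]:[ZPG] = -5/18:1/12 = -10/3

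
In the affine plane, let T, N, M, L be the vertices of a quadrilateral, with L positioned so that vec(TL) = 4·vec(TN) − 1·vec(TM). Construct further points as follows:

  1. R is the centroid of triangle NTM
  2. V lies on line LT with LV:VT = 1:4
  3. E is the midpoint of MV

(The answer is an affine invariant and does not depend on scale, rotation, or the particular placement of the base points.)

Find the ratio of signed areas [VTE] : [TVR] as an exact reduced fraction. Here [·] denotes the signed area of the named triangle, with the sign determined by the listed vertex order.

Choose coordinates T = (0, 0), N = (1, 0), M = (0, 1), L = (4, -1).
1. R is the centroid of triangle NTM ⇒ R = (1/3, 1/3)
2. V lies on line LT with LV:VT = 1:4 ⇒ V = (16/5, -4/5)
3. E is the midpoint of MV ⇒ E = (8/5, 1/10)
2·[VTE] = -8/5, 2·[TVR] = 4/3
[VTE]:[TVR] = -8/5:4/3 = -6/5

[VTE]:[TVR] = -6/5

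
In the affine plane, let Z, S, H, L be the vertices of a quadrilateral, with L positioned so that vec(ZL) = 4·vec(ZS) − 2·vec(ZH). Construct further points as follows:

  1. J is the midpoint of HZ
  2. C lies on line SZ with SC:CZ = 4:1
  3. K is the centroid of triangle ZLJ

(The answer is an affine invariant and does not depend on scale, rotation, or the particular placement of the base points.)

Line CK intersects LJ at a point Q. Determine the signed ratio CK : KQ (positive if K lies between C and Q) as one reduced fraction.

Work in coordinates with Z = (0, 0), S = (1, 0), H = (0, 1), L = (4, -2).
1. J is the midpoint of HZ ⇒ J = (0, 1/2)
2. C lies on line SZ with SC:CZ = 4:1 ⇒ C = (1/5, 0)
3. K is the centroid of triangle ZLJ ⇒ K = (4/3, -1/2)
line CK meets LJ at Q = (56/25, -9/10)
K = C + t·(Q−C) with t = 5/9, so CK:KQ = 5/9:4/9

CK:KQ = 5/4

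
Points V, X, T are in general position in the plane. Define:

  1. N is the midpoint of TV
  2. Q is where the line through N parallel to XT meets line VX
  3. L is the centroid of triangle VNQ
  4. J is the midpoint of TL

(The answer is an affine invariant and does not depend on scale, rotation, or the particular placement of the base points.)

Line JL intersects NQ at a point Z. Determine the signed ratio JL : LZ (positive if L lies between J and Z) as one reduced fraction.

JL:LZ = -2

Assign V = (0, 0), X = (1, 0), T = (0, 1) — the answer is frame-independent, so this choice is without loss of generality.
1. N is the midpoint of TV ⇒ N = (0, 1/2)
2. Q is where the line through N parallel to XT meets line VX ⇒ Q = (1/2, 0)
3. L is the centroid of triangle VNQ ⇒ L = (1/6, 1/6)
4. J is the midpoint of TL ⇒ J = (1/12, 7/12)
line JL meets NQ at Z = (1/8, 3/8)
L = J + t·(Z−J) with t = 2, so JL:LZ = 2:-1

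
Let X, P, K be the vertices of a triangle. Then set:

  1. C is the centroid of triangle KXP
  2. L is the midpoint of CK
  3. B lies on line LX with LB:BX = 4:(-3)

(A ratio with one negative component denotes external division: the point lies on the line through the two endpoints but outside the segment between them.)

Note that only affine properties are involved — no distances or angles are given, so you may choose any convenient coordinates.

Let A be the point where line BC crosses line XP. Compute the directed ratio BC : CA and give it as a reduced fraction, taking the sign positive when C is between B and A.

BC:CA = -7

Assign X = (0, 0), P = (1, 0), K = (0, 1) — the answer is frame-independent, so this choice is without loss of generality.
1. C is the centroid of triangle KXP ⇒ C = (1/3, 1/3)
2. L is the midpoint of CK ⇒ L = (1/6, 2/3)
3. B lies on line LX with LB:BX = 4:(-3) ⇒ B = (-1/2, -2)
line BC meets XP at A = (3/14, 0)
C = B + t·(A−B) with t = 7/6, so BC:CA = 7/6:-1/6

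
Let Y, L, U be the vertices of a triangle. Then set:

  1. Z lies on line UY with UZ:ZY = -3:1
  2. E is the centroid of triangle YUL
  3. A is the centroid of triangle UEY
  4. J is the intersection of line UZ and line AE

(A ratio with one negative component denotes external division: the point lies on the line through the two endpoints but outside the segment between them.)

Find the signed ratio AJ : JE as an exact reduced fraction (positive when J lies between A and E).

Assign Y = (0, 0), L = (1, 0), U = (0, 1) — the answer is frame-independent, so this choice is without loss of generality.
1. Z lies on line UY with UZ:ZY = -3:1 ⇒ Z = (0, -1/2)
2. E is the centroid of triangle YUL ⇒ E = (1/3, 1/3)
3. A is the centroid of triangle UEY ⇒ A = (1/9, 4/9)
4. J is the intersection of line UZ and line AE ⇒ J = (0, 1/2)
J = A + t·(E−A) with t = -1/2, so AJ:JE = t:(1−t) = -1/2:3/2

AJ:JE = -1/3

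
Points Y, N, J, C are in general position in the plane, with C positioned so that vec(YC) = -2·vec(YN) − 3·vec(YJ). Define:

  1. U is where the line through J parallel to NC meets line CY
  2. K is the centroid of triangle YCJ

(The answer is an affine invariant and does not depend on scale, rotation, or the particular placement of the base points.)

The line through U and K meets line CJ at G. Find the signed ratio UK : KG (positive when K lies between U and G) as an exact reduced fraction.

Assign Y = (0, 0), N = (1, 0), J = (0, 1), C = (-2, -3) — the answer is frame-independent, so this choice is without loss of generality.
1. U is where the line through J parallel to NC meets line CY ⇒ U = (2, 3)
2. K is the centroid of triangle YCJ ⇒ K = (-2/3, -2/3)
line UK meets CJ at G = (-6/5, -7/5)
K = U + t·(G−U) with t = 5/6, so UK:KG = 5/6:1/6

UK:KG = 5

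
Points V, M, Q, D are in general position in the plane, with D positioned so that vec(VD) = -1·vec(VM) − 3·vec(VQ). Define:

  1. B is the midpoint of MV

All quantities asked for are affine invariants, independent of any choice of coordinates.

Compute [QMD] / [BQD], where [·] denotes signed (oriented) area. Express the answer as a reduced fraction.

Choose coordinates V = (0, 0), M = (1, 0), Q = (0, 1), D = (-1, -3).
1. B is the midpoint of MV ⇒ B = (1/2, 0)
2·[QMD] = -5, 2·[BQD] = 3
[QMD]:[BQD] = -5:3 = -5/3

[QMD]:[BQD] = -5/3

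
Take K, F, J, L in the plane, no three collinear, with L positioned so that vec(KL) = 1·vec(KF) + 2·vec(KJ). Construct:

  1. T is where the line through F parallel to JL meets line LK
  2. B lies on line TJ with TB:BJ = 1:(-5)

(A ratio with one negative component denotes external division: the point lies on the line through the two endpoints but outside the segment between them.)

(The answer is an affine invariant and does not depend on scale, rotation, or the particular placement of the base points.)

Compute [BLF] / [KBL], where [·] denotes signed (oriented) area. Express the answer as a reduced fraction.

[BLF]:[KBL] = -18

Set K = (0, 0), F = (1, 0), J = (0, 1), L = (1, 2); any affine frame gives the same invariant.
1. T is where the line through F parallel to JL meets line LK ⇒ T = (-1, -2)
2. B lies on line TJ with TB:BJ = 1:(-5) ⇒ B = (-5/4, -11/4)
2·[BLF] = -9/2, 2·[KBL] = 1/4
[BLF]:[KBL] = -9/2:1/4 = -18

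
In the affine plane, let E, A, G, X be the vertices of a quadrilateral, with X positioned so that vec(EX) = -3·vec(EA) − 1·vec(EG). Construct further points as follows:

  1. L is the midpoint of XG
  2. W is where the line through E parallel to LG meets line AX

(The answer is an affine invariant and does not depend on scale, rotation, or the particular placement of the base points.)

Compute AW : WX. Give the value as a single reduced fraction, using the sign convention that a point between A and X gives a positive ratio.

AW:WX = 2/3

Work in coordinates with E = (0, 0), A = (1, 0), G = (0, 1), X = (-3, -1).
1. L is the midpoint of XG ⇒ L = (-3/2, 0)
2. W is where the line through E parallel to LG meets line AX ⇒ W = (-3/5, -2/5)
W = A + t·(X−A) with t = 2/5, so AW:WX = t:(1−t) = 2/5:3/5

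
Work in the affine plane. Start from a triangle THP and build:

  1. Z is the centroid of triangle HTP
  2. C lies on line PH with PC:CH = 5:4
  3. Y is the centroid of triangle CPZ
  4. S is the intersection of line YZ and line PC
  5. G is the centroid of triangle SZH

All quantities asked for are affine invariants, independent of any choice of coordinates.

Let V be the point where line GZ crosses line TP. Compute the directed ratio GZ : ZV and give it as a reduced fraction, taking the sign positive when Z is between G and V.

GZ:ZV = 11/18

Work in coordinates with T = (0, 0), H = (1, 0), P = (0, 1).
1. Z is the centroid of triangle HTP ⇒ Z = (1/3, 1/3)
2. C lies on line PH with PC:CH = 5:4 ⇒ C = (5/9, 4/9)
3. Y is the centroid of triangle CPZ ⇒ Y = (8/27, 16/27)
4. S is the intersection of line YZ and line PC ⇒ S = (5/18, 13/18)
5. G is the centroid of triangle SZH ⇒ G = (29/54, 19/54)
line GZ meets TP at V = (0, 10/33)
Z = G + t·(V−G) with t = 11/29, so GZ:ZV = 11/29:18/29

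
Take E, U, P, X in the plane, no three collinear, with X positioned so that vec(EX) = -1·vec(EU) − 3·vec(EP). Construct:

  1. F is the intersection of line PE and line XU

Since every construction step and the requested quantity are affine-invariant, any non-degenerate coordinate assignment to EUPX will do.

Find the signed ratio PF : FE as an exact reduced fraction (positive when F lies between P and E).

Assign E = (0, 0), U = (1, 0), P = (0, 1), X = (-1, -3) — the answer is frame-independent, so this choice is without loss of generality.
1. F is the intersection of line PE and line XU ⇒ F = (0, -3/2)
F = P + t·(E−P) with t = 5/2, so PF:FE = t:(1−t) = 5/2:-3/2

PF:FE = -5/3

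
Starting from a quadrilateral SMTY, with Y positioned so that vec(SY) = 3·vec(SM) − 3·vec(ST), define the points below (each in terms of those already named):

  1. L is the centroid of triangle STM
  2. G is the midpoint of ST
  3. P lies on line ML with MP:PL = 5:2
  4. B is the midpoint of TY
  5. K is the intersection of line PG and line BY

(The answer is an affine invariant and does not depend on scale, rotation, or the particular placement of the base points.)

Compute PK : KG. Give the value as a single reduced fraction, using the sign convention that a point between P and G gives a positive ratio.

Set S = (0, 0), M = (1, 0), T = (0, 1), Y = (3, -3); any affine frame gives the same invariant.
1. L is the centroid of triangle STM ⇒ L = (1/3, 1/3)
2. G is the midpoint of ST ⇒ G = (0, 1/2)
3. P lies on line ML with MP:PL = 5:2 ⇒ P = (11/21, 5/21)
4. B is the midpoint of TY ⇒ B = (3/2, -1)
5. K is the intersection of line PG and line BY ⇒ K = (3/5, 1/5)
K = P + t·(G−P) with t = -8/55, so PK:KG = t:(1−t) = -8/55:63/55

PK:KG = -8/63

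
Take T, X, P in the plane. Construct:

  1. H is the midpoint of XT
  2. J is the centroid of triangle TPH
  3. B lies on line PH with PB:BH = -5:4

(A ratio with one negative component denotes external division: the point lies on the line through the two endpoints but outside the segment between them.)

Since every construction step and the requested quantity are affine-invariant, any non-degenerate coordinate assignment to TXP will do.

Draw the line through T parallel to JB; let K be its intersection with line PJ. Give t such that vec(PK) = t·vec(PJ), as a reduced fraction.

Assign T = (0, 0), X = (1, 0), P = (0, 1) — the answer is frame-independent, so this choice is without loss of generality.
1. H is the midpoint of XT ⇒ H = (1/2, 0)
2. J is the centroid of triangle TPH ⇒ J = (1/6, 1/3)
3. B lies on line PH with PB:BH = -5:4 ⇒ B = (5/2, -4)
through T parallel to JB: direction (7/3, -13/3); meets PJ at K = (7/15, -13/15)
K = P + t·(J−P) with t = 14/5

t = 14/5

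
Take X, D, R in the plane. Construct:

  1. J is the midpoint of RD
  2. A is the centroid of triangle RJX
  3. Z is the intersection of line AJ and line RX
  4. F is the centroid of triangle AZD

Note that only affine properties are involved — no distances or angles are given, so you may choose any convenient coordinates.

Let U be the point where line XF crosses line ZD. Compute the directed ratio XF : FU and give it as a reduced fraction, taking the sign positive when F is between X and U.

Choose coordinates X = (0, 0), D = (1, 0), R = (0, 1).
1. J is the midpoint of RD ⇒ J = (1/2, 1/2)
2. A is the centroid of triangle RJX ⇒ A = (1/6, 1/2)
3. Z is the intersection of line AJ and line RX ⇒ Z = (0, 1/2)
4. F is the centroid of triangle AZD ⇒ F = (7/18, 1/3)
line XF meets ZD at U = (7/19, 6/19)
F = X + t·(U−X) with t = 19/18, so XF:FU = 19/18:-1/18

XF:FU = -19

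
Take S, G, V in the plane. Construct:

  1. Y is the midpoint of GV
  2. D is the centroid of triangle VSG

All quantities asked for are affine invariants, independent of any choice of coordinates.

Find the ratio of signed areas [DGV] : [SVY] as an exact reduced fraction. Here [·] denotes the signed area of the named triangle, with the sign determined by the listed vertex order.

[DGV]:[SVY] = -2/3

Set S = (0, 0), G = (1, 0), V = (0, 1); any affine frame gives the same invariant.
1. Y is the midpoint of GV ⇒ Y = (1/2, 1/2)
2. D is the centroid of triangle VSG ⇒ D = (1/3, 1/3)
2·[DGV] = 1/3, 2·[SVY] = -1/2
[DGV]:[SVY] = 1/3:-1/2 = -2/3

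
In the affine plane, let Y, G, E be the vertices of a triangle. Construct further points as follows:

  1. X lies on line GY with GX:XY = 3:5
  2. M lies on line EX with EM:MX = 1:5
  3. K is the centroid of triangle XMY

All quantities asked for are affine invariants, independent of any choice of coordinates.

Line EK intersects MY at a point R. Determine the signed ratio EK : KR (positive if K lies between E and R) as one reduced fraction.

Work in coordinates with Y = (0, 0), G = (1, 0), E = (0, 1).
1. X lies on line GY with GX:XY = 3:5 ⇒ X = (5/8, 0)
2. M lies on line EX with EM:MX = 1:5 ⇒ M = (5/48, 5/6)
3. K is the centroid of triangle XMY ⇒ K = (35/144, 5/18)
line EK meets MY at R = (35/384, 35/48)
K = E + t·(R−E) with t = 8/3, so EK:KR = 8/3:-5/3

EK:KR = -8/5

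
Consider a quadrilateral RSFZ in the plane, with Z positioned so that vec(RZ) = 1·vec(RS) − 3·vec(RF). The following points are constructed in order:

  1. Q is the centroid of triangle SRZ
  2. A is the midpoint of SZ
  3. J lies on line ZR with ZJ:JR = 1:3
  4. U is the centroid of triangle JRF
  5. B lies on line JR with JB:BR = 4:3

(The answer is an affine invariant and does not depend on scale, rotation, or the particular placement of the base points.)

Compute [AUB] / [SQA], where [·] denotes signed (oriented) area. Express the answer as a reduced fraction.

Work in coordinates with R = (0, 0), S = (1, 0), F = (0, 1), Z = (1, -3).
1. Q is the centroid of triangle SRZ ⇒ Q = (2/3, -1)
2. A is the midpoint of SZ ⇒ A = (1, -3/2)
3. J lies on line ZR with ZJ:JR = 1:3 ⇒ J = (3/4, -9/4)
4. U is the centroid of triangle JRF ⇒ U = (1/4, -5/12)
5. B lies on line JR with JB:BR = 4:3 ⇒ B = (9/28, -27/28)
2·[AUB] = 1/3, 2·[SQA] = 1/2
[AUB]:[SQA] = 1/3:1/2 = 2/3

[AUB]:[SQA] = 2/3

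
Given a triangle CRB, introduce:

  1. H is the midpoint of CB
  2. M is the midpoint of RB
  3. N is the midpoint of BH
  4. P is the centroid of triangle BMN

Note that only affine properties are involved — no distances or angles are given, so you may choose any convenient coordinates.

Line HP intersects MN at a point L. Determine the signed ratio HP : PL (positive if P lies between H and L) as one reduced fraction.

Choose coordinates C = (0, 0), R = (1, 0), B = (0, 1).
1. H is the midpoint of CB ⇒ H = (0, 1/2)
2. M is the midpoint of RB ⇒ M = (1/2, 1/2)
3. N is the midpoint of BH ⇒ N = (0, 3/4)
4. P is the centroid of triangle BMN ⇒ P = (1/6, 3/4)
line HP meets MN at L = (1/8, 11/16)
P = H + t·(L−H) with t = 4/3, so HP:PL = 4/3:-1/3

HP:PL = -4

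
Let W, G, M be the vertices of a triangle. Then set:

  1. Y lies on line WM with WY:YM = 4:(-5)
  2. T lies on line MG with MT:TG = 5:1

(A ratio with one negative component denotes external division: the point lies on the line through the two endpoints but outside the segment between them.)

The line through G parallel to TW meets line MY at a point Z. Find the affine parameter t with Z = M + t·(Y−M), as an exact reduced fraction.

t = 6/25

Set W = (0, 0), G = (1, 0), M = (0, 1); any affine frame gives the same invariant.
1. Y lies on line WM with WY:YM = 4:(-5) ⇒ Y = (0, -4)
2. T lies on line MG with MT:TG = 5:1 ⇒ T = (5/6, 1/6)
through G parallel to TW: direction (-5/6, -1/6); meets MY at Z = (0, -1/5)
Z = M + t·(Y−M) with t = 6/25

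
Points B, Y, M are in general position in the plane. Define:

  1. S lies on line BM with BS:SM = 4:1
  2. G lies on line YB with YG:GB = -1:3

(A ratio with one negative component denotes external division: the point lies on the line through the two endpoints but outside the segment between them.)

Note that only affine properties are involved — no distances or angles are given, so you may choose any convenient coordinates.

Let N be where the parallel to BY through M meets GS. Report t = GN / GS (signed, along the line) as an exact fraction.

Choose coordinates B = (0, 0), Y = (1, 0), M = (0, 1).
1. S lies on line BM with BS:SM = 4:1 ⇒ S = (0, 4/5)
2. G lies on line YB with YG:GB = -1:3 ⇒ G = (3/2, 0)
through M parallel to BY: direction (1, 0); meets GS at N = (-3/8, 1)
N = G + t·(S−G) with t = 5/4

t = 5/4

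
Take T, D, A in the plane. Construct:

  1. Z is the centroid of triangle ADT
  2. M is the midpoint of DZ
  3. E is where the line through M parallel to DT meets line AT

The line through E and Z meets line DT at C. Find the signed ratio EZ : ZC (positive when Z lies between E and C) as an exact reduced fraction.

EZ:ZC = -1/2

Assign T = (0, 0), D = (1, 0), A = (0, 1) — the answer is frame-independent, so this choice is without loss of generality.
1. Z is the centroid of triangle ADT ⇒ Z = (1/3, 1/3)
2. M is the midpoint of DZ ⇒ M = (2/3, 1/6)
3. E is where the line through M parallel to DT meets line AT ⇒ E = (0, 1/6)
line EZ meets DT at C = (-1/3, 0)
Z = E + t·(C−E) with t = -1, so EZ:ZC = -1:2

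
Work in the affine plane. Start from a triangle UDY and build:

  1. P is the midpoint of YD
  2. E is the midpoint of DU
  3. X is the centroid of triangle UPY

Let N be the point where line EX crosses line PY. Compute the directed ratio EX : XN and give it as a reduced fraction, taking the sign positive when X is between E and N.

EX:XN = 1/2

Set U = (0, 0), D = (1, 0), Y = (0, 1); any affine frame gives the same invariant.
1. P is the midpoint of YD ⇒ P = (1/2, 1/2)
2. E is the midpoint of DU ⇒ E = (1/2, 0)
3. X is the centroid of triangle UPY ⇒ X = (1/6, 1/2)
line EX meets PY at N = (-1/2, 3/2)
X = E + t·(N−E) with t = 1/3, so EX:XN = 1/3:2/3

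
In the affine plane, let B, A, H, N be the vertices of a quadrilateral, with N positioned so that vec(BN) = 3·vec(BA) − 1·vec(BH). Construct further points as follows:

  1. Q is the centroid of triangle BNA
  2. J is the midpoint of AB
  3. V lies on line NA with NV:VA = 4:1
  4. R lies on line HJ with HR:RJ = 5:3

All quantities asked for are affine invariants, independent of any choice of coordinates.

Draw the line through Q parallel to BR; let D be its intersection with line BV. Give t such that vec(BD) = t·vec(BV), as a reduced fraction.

Choose coordinates B = (0, 0), A = (1, 0), H = (0, 1), N = (3, -1).
1. Q is the centroid of triangle BNA ⇒ Q = (4/3, -1/3)
2. J is the midpoint of AB ⇒ J = (1/2, 0)
3. V lies on line NA with NV:VA = 4:1 ⇒ V = (7/5, -1/5)
4. R lies on line HJ with HR:RJ = 5:3 ⇒ R = (5/16, 3/8)
through Q parallel to BR: direction (5/16, 3/8); meets BV at D = (203/141, -29/141)
D = B + t·(V−B) with t = 145/141

t = 145/141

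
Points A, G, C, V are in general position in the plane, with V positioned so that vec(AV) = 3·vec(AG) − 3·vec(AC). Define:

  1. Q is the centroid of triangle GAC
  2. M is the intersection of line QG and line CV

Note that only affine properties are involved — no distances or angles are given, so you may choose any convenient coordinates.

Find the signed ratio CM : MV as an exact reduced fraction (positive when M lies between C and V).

CM:MV = 1/4

Assign A = (0, 0), G = (1, 0), C = (0, 1), V = (3, -3) — the answer is frame-independent, so this choice is without loss of generality.
1. Q is the centroid of triangle GAC ⇒ Q = (1/3, 1/3)
2. M is the intersection of line QG and line CV ⇒ M = (3/5, 1/5)
M = C + t·(V−C) with t = 1/5, so CM:MV = t:(1−t) = 1/5:4/5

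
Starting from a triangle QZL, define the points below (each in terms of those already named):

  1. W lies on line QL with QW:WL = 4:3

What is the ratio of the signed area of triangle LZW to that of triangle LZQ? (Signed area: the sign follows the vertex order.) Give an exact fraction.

[LZW]:[LZQ] = 3/7

Choose coordinates Q = (0, 0), Z = (1, 0), L = (0, 1).
1. W lies on line QL with QW:WL = 4:3 ⇒ W = (0, 4/7)
2·[LZW] = -3/7, 2·[LZQ] = -1
[LZW]:[LZQ] = -3/7:-1 = 3/7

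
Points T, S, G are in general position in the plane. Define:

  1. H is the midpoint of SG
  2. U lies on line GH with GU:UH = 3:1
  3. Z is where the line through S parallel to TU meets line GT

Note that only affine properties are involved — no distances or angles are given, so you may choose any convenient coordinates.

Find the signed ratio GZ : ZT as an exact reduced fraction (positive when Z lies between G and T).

Work in coordinates with T = (0, 0), S = (1, 0), G = (0, 1).
1. H is the midpoint of SG ⇒ H = (1/2, 1/2)
2. U lies on line GH with GU:UH = 3:1 ⇒ U = (3/8, 5/8)
3. Z is where the line through S parallel to TU meets line GT ⇒ Z = (0, -5/3)
Z = G + t·(T−G) with t = 8/3, so GZ:ZT = t:(1−t) = 8/3:-5/3

GZ:ZT = -8/5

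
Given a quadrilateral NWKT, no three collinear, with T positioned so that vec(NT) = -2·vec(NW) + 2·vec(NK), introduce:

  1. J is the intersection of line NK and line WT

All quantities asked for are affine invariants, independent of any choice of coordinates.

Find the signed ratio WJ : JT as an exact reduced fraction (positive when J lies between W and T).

Choose coordinates N = (0, 0), W = (1, 0), K = (0, 1), T = (-2, 2).
1. J is the intersection of line NK and line WT ⇒ J = (0, 2/3)
J = W + t·(T−W) with t = 1/3, so WJ:JT = t:(1−t) = 1/3:2/3

WJ:JT = 1/2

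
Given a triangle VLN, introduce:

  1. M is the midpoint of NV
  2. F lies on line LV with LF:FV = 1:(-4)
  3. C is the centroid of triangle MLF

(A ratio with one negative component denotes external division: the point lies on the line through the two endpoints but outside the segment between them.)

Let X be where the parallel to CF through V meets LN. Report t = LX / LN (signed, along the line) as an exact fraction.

t = -3/7

Set V = (0, 0), L = (1, 0), N = (0, 1); any affine frame gives the same invariant.
1. M is the midpoint of NV ⇒ M = (0, 1/2)
2. F lies on line LV with LF:FV = 1:(-4) ⇒ F = (4/3, 0)
3. C is the centroid of triangle MLF ⇒ C = (7/9, 1/6)
through V parallel to CF: direction (5/9, -1/6); meets LN at X = (10/7, -3/7)
X = L + t·(N−L) with t = -3/7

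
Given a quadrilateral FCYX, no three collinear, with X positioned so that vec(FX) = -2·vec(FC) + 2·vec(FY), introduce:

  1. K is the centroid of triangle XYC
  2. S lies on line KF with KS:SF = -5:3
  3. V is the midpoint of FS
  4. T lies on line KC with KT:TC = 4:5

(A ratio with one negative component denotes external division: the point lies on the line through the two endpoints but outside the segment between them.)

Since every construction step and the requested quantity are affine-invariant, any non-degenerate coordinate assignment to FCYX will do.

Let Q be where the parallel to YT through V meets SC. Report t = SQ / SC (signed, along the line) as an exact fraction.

t = 3/22

Work in coordinates with F = (0, 0), C = (1, 0), Y = (0, 1), X = (-2, 2).
1. K is the centroid of triangle XYC ⇒ K = (-1/3, 1)
2. S lies on line KF with KS:SF = -5:3 ⇒ S = (1/2, -3/2)
3. V is the midpoint of FS ⇒ V = (1/4, -3/4)
4. T lies on line KC with KT:TC = 4:5 ⇒ T = (7/27, 5/9)
through V parallel to YT: direction (7/27, -4/9); meets SC at Q = (25/44, -57/44)
Q = S + t·(C−S) with t = 3/22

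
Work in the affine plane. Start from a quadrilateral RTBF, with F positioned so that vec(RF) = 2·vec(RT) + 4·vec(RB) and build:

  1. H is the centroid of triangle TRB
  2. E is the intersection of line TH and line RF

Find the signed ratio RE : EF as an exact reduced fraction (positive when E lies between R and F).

Assign R = (0, 0), T = (1, 0), B = (0, 1), F = (2, 4) — the answer is frame-independent, so this choice is without loss of generality.
1. H is the centroid of triangle TRB ⇒ H = (1/3, 1/3)
2. E is the intersection of line TH and line RF ⇒ E = (1/5, 2/5)
E = R + t·(F−R) with t = 1/10, so RE:EF = t:(1−t) = 1/10:9/10

RE:EF = 1/9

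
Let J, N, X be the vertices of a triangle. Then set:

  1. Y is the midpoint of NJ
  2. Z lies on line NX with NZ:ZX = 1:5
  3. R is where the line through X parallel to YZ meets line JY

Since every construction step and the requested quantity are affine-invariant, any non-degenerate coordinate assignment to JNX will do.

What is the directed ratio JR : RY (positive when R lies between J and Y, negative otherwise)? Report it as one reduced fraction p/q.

JR:RY = -4/5

Work in coordinates with J = (0, 0), N = (1, 0), X = (0, 1).
1. Y is the midpoint of NJ ⇒ Y = (1/2, 0)
2. Z lies on line NX with NZ:ZX = 1:5 ⇒ Z = (5/6, 1/6)
3. R is where the line through X parallel to YZ meets line JY ⇒ R = (-2, 0)
R = J + t·(Y−J) with t = -4, so JR:RY = t:(1−t) = -4:5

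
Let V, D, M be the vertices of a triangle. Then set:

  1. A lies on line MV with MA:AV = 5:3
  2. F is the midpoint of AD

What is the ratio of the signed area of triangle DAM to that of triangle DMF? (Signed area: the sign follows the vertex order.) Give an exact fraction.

[DAM]:[DMF] = -2

Work in coordinates with V = (0, 0), D = (1, 0), M = (0, 1).
1. A lies on line MV with MA:AV = 5:3 ⇒ A = (0, 3/8)
2. F is the midpoint of AD ⇒ F = (1/2, 3/16)
2·[DAM] = -5/8, 2·[DMF] = 5/16
[DAM]:[DMF] = -5/8:5/16 = -2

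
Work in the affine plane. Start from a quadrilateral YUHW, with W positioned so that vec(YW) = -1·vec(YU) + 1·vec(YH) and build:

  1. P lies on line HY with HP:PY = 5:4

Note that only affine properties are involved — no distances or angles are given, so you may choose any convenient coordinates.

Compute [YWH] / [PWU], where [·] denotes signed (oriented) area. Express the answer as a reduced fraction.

[YWH]:[PWU] = 9

Assign Y = (0, 0), U = (1, 0), H = (0, 1), W = (-1, 1) — the answer is frame-independent, so this choice is without loss of generality.
1. P lies on line HY with HP:PY = 5:4 ⇒ P = (0, 4/9)
2·[YWH] = -1, 2·[PWU] = -1/9
[YWH]:[PWU] = -1:-1/9 = 9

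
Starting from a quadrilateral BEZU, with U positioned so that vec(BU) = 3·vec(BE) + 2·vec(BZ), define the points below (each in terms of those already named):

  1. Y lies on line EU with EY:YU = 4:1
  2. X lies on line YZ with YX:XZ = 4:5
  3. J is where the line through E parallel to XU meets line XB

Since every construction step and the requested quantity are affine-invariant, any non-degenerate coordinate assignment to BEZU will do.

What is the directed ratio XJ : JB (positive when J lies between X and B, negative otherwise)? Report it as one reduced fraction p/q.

Assign B = (0, 0), E = (1, 0), Z = (0, 1), U = (3, 2) — the answer is frame-independent, so this choice is without loss of generality.
1. Y lies on line EU with EY:YU = 4:1 ⇒ Y = (13/5, 8/5)
2. X lies on line YZ with YX:XZ = 4:5 ⇒ X = (13/9, 4/3)
3. J is where the line through E parallel to XU meets line XB ⇒ J = (-13/15, -4/5)
J = X + t·(B−X) with t = 8/5, so XJ:JB = t:(1−t) = 8/5:-3/5

XJ:JB = -8/3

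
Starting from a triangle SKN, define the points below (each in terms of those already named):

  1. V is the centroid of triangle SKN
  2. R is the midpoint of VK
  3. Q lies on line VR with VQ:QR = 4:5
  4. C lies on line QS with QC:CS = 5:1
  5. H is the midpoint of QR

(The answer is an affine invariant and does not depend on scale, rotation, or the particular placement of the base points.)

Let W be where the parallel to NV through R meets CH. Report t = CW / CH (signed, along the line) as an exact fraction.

t = 28/25

Assign S = (0, 0), K = (1, 0), N = (0, 1) — the answer is frame-independent, so this choice is without loss of generality.
1. V is the centroid of triangle SKN ⇒ V = (1/3, 1/3)
2. R is the midpoint of VK ⇒ R = (2/3, 1/6)
3. Q lies on line VR with VQ:QR = 4:5 ⇒ Q = (13/27, 7/27)
4. C lies on line QS with QC:CS = 5:1 ⇒ C = (13/162, 7/162)
5. H is the midpoint of QR ⇒ H = (31/54, 23/108)
through R parallel to NV: direction (1/3, -2/3); meets CH at W = (19/30, 7/30)
W = C + t·(H−C) with t = 28/25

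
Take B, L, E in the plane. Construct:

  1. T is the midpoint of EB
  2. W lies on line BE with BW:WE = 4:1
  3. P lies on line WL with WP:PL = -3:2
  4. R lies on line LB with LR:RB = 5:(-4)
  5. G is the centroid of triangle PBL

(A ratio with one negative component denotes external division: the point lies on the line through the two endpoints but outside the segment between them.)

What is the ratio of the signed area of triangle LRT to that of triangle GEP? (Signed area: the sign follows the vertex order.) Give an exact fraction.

[LRT]:[GEP] = 75/34

Assign B = (0, 0), L = (1, 0), E = (0, 1) — the answer is frame-independent, so this choice is without loss of generality.
1. T is the midpoint of EB ⇒ T = (0, 1/2)
2. W lies on line BE with BW:WE = 4:1 ⇒ W = (0, 4/5)
3. P lies on line WL with WP:PL = -3:2 ⇒ P = (3, -8/5)
4. R lies on line LB with LR:RB = 5:(-4) ⇒ R = (-4, 0)
5. G is the centroid of triangle PBL ⇒ G = (4/3, -8/15)
2·[LRT] = -5/2, 2·[GEP] = -17/15
[LRT]:[GEP] = -5/2:-17/15 = 75/34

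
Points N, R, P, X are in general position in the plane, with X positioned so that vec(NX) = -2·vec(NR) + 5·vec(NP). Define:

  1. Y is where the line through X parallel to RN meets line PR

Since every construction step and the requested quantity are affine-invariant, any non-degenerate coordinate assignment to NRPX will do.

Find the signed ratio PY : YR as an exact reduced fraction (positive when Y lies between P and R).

PY:YR = -4/5

Set N = (0, 0), R = (1, 0), P = (0, 1), X = (-2, 5); any affine frame gives the same invariant.
1. Y is where the line through X parallel to RN meets line PR ⇒ Y = (-4, 5)
Y = P + t·(R−P) with t = -4, so PY:YR = t:(1−t) = -4:5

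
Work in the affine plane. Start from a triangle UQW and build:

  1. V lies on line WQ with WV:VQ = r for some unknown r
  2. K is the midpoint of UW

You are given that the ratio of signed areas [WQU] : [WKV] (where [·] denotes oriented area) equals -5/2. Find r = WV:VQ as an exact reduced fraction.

r = 4

Work in coordinates with U = (0, 0), Q = (1, 0), W = (0, 1).
1. With WV:VQ = r, write λ = r/(r+1) so V = W + λ·(Q−W); V is affine-linear in λ
2. K is the midpoint of UW ⇒ K = (0, 1/2)
Every point depending on V is an affine combination of V and λ-independent points, so each such coordinate is linear in λ; the λ² term in each signed area is a multiple of (Q−W)×(Q−W) = 0, so 2·[WQU] and 2·[WKV] are each linear in λ. Evaluating at λ=0 and λ=1:
  2·[WQU] = -1,   2·[WKV] = 1/2·λ
So [WQU]:[WKV] = (-1) / (1/2·λ). Setting this equal to -5/2:
  -1 = -5/2·(1/2·λ)  ⇒  λ = 4/5
Then r = λ/(1−λ) = (4/5)/(1/5) = 4. Check: with r = 4, V = (4/5, 1/5) and [WQU]:[WKV] = -5/2 as required.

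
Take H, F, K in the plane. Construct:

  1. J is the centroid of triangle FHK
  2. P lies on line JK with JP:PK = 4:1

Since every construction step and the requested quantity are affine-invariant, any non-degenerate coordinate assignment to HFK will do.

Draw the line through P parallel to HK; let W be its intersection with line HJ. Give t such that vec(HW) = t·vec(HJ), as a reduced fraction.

Assign H = (0, 0), F = (1, 0), K = (0, 1) — the answer is frame-independent, so this choice is without loss of generality.
1. J is the centroid of triangle FHK ⇒ J = (1/3, 1/3)
2. P lies on line JK with JP:PK = 4:1 ⇒ P = (1/15, 13/15)
through P parallel to HK: direction (0, 1); meets HJ at W = (1/15, 1/15)
W = H + t·(J−H) with t = 1/5

t = 1/5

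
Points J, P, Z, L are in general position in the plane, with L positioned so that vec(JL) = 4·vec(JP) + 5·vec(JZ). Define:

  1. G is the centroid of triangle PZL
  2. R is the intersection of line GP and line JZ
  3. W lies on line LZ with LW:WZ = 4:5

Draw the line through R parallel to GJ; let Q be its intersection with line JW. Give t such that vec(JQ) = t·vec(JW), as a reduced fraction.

t = -27/5

Choose coordinates J = (0, 0), P = (1, 0), Z = (0, 1), L = (4, 5).
1. G is the centroid of triangle PZL ⇒ G = (5/3, 2)
2. R is the intersection of line GP and line JZ ⇒ R = (0, -3)
3. W lies on line LZ with LW:WZ = 4:5 ⇒ W = (20/9, 29/9)
through R parallel to GJ: direction (-5/3, -2); meets JW at Q = (-12, -87/5)
Q = J + t·(W−J) with t = -27/5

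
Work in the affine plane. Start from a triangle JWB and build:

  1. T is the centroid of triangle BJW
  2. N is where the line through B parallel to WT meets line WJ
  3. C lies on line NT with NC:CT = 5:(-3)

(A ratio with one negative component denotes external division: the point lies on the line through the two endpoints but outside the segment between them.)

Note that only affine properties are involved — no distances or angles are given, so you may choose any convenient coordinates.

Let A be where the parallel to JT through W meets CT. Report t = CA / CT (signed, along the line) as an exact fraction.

Set J = (0, 0), W = (1, 0), B = (0, 1); any affine frame gives the same invariant.
1. T is the centroid of triangle BJW ⇒ T = (1/3, 1/3)
2. N is where the line through B parallel to WT meets line WJ ⇒ N = (2, 0)
3. C lies on line NT with NC:CT = 5:(-3) ⇒ C = (-13/6, 5/6)
through W parallel to JT: direction (1/3, 1/3); meets CT at A = (7/6, 1/6)
A = C + t·(T−C) with t = 4/3

t = 4/3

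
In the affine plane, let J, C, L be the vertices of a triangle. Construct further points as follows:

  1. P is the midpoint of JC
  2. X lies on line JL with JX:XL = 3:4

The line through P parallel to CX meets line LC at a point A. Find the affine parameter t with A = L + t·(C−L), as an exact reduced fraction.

t = 11/8

Work in coordinates with J = (0, 0), C = (1, 0), L = (0, 1).
1. P is the midpoint of JC ⇒ P = (1/2, 0)
2. X lies on line JL with JX:XL = 3:4 ⇒ X = (0, 3/7)
through P parallel to CX: direction (-1, 3/7); meets LC at A = (11/8, -3/8)
A = L + t·(C−L) with t = 11/8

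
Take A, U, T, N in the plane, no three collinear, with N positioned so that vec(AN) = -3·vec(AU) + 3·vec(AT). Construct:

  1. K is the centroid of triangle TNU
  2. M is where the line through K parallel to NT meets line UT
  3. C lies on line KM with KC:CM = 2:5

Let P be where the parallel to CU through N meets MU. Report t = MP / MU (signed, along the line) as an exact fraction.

Choose coordinates A = (0, 0), U = (1, 0), T = (0, 1), N = (-3, 3).
1. K is the centroid of triangle TNU ⇒ K = (-2/3, 4/3)
2. M is where the line through K parallel to NT meets line UT ⇒ M = (1/3, 2/3)
3. C lies on line KM with KC:CM = 2:5 ⇒ C = (-8/21, 8/7)
through N parallel to CU: direction (29/21, -8/7); meets MU at P = (14/5, -9/5)
P = M + t·(U−M) with t = 37/10

t = 37/10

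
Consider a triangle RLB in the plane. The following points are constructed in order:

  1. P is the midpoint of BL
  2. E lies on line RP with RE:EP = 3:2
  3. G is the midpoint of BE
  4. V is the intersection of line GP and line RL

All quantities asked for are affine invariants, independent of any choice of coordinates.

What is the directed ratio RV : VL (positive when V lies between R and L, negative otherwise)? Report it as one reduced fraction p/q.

Set R = (0, 0), L = (1, 0), B = (0, 1); any affine frame gives the same invariant.
1. P is the midpoint of BL ⇒ P = (1/2, 1/2)
2. E lies on line RP with RE:EP = 3:2 ⇒ E = (3/10, 3/10)
3. G is the midpoint of BE ⇒ G = (3/20, 13/20)
4. V is the intersection of line GP and line RL ⇒ V = (5/3, 0)
V = R + t·(L−R) with t = 5/3, so RV:VL = t:(1−t) = 5/3:-2/3

RV:VL = -5/2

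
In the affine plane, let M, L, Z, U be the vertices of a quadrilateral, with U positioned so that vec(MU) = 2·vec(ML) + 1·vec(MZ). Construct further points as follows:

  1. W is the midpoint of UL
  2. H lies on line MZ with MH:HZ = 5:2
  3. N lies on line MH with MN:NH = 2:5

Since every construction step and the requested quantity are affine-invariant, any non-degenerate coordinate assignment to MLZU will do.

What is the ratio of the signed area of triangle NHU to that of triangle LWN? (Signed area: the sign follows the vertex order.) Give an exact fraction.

Set M = (0, 0), L = (1, 0), Z = (0, 1), U = (2, 1); any affine frame gives the same invariant.
1. W is the midpoint of UL ⇒ W = (3/2, 1/2)
2. H lies on line MZ with MH:HZ = 5:2 ⇒ H = (0, 5/7)
3. N lies on line MH with MN:NH = 2:5 ⇒ N = (0, 10/49)
2·[NHU] = -50/49, 2·[LWN] = 59/98
[NHU]:[LWN] = -50/49:59/98 = -100/59

[NHU]:[LWN] = -100/59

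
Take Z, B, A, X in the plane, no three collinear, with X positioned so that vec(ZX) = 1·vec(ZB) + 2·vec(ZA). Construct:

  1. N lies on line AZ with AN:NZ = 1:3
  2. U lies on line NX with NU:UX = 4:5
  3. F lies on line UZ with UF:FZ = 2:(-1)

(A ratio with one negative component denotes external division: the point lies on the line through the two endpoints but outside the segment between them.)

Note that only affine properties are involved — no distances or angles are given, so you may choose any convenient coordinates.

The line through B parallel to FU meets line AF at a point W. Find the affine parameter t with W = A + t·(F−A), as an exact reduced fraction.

t = 63/16

Set Z = (0, 0), B = (1, 0), A = (0, 1), X = (1, 2); any affine frame gives the same invariant.
1. N lies on line AZ with AN:NZ = 1:3 ⇒ N = (0, 3/4)
2. U lies on line NX with NU:UX = 4:5 ⇒ U = (4/9, 47/36)
3. F lies on line UZ with UF:FZ = 2:(-1) ⇒ F = (-4/9, -47/36)
through B parallel to FU: direction (8/9, 47/18); meets AF at W = (-7/4, -517/64)
W = A + t·(F−A) with t = 63/16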